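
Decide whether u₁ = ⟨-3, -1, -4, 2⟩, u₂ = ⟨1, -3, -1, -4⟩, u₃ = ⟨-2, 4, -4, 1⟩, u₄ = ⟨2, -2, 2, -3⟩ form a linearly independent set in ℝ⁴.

Form the 4×4 matrix with these as columns; its determinant is 14.
A nonzero determinant means the columns are linearly independent.

linearly independent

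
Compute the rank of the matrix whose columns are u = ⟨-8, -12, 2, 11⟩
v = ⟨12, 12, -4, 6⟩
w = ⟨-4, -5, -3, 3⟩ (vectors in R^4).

Put the 4×3 matrix [u|v|w] into echelon form.
The echelon form has 3 nonzero rows, so the rank is 3.

3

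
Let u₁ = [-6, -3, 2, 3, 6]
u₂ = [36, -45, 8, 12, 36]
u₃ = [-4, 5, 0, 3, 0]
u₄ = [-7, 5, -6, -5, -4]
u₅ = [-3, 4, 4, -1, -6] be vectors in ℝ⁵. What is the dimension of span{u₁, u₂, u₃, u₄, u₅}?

Put the 5×5 matrix [u₁|u₂|u₃|u₄|u₅] into echelon form.
The echelon form has 4 nonzero rows, so the rank is 4.

dim = 4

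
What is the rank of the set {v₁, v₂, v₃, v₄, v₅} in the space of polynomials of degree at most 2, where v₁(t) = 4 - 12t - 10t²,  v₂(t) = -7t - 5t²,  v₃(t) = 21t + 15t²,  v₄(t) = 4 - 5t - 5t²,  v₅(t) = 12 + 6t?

2

Use coordinates relative to {1, t, t²}.
Form the matrix with v₁, v₂, v₃, v₄, v₅ as columns and reduce.
There are 2 pivot columns, so rank = 2.
(With 5 elements in a 3-dimensional space the rank is at most 3.)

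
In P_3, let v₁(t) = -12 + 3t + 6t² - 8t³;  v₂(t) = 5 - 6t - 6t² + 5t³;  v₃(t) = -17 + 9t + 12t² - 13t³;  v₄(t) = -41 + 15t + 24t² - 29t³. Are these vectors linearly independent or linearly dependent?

Write each element as a coordinate vector in ℝ⁴ using {1, t, …, t³}.
Place the vectors as rows of a 4×4 matrix and reduce to echelon form.
The reduction yields 2 nonzero rows, so the rank is 2.
Since rank 2 < 4, the set is linearly dependent.
Indeed v₁ - v₂ - v₃ = 0.

linearly dependent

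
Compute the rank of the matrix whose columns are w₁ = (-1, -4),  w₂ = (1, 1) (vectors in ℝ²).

2

Form the matrix with w₁, w₂ as columns and reduce.
There are 2 pivot columns, so rank = 2.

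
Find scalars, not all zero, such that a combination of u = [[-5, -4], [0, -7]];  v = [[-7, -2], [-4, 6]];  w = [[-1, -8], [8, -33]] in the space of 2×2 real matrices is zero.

3u - 2v - w = 0

Take coordinates with respect to {E₁₁, E₁₂, E₂₁, E₂₂}.
Set up α₁u + … + α₃w = 0 and solve the homogeneous system.
A generator of the null space is (3, -2, -1).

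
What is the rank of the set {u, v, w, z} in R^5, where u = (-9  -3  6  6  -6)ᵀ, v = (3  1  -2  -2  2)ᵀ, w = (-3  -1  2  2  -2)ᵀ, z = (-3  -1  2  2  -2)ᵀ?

Put the 5×4 matrix [u|v|w|z] into echelon form.
There is 1 pivot column, so rank = 1.

rank 1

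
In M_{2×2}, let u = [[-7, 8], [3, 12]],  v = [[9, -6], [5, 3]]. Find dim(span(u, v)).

dim = 2

Use coordinates relative to {E₁₁, E₁₂, E₂₁, E₂₂}.
Form the matrix with u, v as columns and reduce.
Reduction leaves 2 leading entries, giving rank 2.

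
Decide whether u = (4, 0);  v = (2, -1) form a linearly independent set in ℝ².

linearly independent

Form the 2×2 matrix with these as columns; its determinant is -4.
A nonzero determinant means the columns are linearly independent.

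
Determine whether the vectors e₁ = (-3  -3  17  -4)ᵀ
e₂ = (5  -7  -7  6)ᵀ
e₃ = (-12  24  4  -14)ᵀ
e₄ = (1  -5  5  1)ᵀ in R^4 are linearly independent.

linearly dependent

Row-reduce the matrix whose columns are e₁, e₂, e₃, e₄.
The reduction yields 2 nonzero rows, so the rank is 2.
Since rank 2 < 4, the set is linearly dependent.
Indeed e₁ + 3e₂ + e₃ = 0.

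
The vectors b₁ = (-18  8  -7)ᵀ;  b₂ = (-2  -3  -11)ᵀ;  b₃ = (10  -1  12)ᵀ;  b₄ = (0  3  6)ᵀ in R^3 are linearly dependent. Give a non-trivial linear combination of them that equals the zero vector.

b₁ + b₂ + 2b₃ - b₄ = 0

Solve the homogeneous system with b₁, b₂, b₃, b₄ as columns by row-reducing the coefficient matrix.
The free variable yields coefficients (1, 1, 2, -1) (any nonzero multiple also works).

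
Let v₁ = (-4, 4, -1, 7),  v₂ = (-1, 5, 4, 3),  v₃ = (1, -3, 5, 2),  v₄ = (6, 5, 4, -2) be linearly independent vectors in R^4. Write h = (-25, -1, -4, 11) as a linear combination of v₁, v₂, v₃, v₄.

h = -v₁ + 4v₂ - v₃ - 4v₄

Since v₁, v₂, v₃, v₄ are independent, the coefficients expressing h are uniquely determined by a linear system.
Row-reducing the augmented matrix gives the unique coefficients (a₁, …, a₄) = (-1, 4, -1, -4).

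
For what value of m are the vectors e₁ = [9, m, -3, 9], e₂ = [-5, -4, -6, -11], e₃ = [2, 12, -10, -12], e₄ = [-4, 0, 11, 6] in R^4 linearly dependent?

m = -4/3

Place the vectors as rows of a 4×4 matrix; dependence ⇔ determinant zero.
Expanding, det = 378*m + 504.
Setting this to zero gives m = -4/3.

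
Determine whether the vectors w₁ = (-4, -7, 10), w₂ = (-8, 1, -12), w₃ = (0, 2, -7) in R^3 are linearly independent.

linearly independent

The matrix [w₁|w₂|w₃] has determinant 164.
A nonzero determinant means the columns are linearly independent.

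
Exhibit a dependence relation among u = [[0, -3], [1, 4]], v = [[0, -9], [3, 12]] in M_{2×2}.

Write each element as a vector in ℝ⁴ using {E₁₁, E₁₂, E₂₁, E₂₂}.
Row-reduce the matrix with u, v as columns; the null space gives the coefficients.
One solution (up to scaling) is (3, -1).

3u - v = 0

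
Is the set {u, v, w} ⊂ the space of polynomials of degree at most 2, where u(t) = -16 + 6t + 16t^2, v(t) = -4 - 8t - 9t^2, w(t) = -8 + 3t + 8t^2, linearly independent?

Write each element as a coordinate vector in ℝ³ using {1, t, t^2}.
One vector is a scalar multiple of another, so the set is dependent.

linearly dependent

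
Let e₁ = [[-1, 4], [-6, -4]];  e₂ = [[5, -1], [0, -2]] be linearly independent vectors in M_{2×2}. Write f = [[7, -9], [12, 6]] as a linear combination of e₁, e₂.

Identify each element with its coordinate vector in ℝ⁴ via {E₁₁, E₁₂, E₂₁, E₂₂}.
Set up the augmented matrix [e₁ | e₂ | f] and row-reduce.
Row-reducing the augmented matrix gives the unique coefficients (α₁, α₂) = (-2, 1).

f = -2e₁ + e₂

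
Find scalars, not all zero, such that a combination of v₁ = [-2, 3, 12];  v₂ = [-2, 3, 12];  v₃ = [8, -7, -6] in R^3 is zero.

Write the vectors as columns of a matrix and find a nonzero vector in its null space.
A generator of the null space is (1, -1, 0).

v₁ - v₂ = 0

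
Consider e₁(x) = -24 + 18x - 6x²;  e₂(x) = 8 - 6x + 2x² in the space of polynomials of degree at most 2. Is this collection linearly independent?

linearly dependent

Take coordinates with respect to the standard basis {1, x, x²}.
Row-reduce the matrix whose columns are e₁, e₂.
The reduction yields 1 nonzero row, so the rank is 1.
Since rank 1 < 2, the set is linearly dependent.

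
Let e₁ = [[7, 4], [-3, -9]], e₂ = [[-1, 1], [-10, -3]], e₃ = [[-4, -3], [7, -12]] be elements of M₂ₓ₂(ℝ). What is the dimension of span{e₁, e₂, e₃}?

dim = 3

Pass to coordinate vectors with respect to the basis {E₁₁, E₁₂, E₂₁, E₂₂}.
Put the 4×3 matrix [e₁|e₂|e₃] into echelon form.
Exactly 3 pivots survive; hence the rank is 3.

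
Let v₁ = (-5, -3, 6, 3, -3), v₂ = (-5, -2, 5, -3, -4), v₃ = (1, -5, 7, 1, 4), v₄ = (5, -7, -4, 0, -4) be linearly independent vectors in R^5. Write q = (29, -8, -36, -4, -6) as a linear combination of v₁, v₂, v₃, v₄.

Since v₁, v₂, v₃, v₄ are independent, the coefficients expressing q are uniquely determined by a linear system.
Back-substitution yields (a₁, …, a₄) = (-2, -1, -1, 3).

q = -2v₁ - v₂ - v₃ + 3v₄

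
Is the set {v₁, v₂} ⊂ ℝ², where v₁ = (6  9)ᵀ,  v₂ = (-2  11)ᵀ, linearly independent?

Form the 2×2 matrix with these as columns; its determinant is 84.
A nonzero determinant means the columns are linearly independent.

linearly independent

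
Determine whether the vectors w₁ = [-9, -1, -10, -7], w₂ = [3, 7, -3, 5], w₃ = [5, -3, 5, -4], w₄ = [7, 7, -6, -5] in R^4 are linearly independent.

linearly dependent

Place the vectors as rows of a 4×4 matrix and reduce to echelon form.
The reduction yields 3 nonzero rows, so the rank is 3.
Since rank 3 < 4, the set is linearly dependent.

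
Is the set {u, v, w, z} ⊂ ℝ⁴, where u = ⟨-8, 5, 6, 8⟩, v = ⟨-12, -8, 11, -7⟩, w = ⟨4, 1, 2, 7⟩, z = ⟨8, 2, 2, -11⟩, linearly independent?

linearly independent

The matrix [u|v|w|z] has determinant -15236.
A nonzero determinant means the columns are linearly independent.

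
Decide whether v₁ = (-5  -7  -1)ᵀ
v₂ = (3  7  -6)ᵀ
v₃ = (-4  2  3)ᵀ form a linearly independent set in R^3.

linearly independent

The matrix [v₁|v₂|v₃] has determinant -304.
A nonzero determinant means the columns are linearly independent.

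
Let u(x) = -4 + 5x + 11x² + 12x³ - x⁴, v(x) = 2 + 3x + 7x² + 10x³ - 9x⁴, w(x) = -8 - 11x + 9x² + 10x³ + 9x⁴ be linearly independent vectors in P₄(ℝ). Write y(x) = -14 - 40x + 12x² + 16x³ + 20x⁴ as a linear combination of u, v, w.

Identify each element with its coordinate vector in ℝ⁵ via {1, x, …, x⁴}.
Set up the augmented matrix [u | v | w | y] and row-reduce.
The system has the unique solution (a₁, a₂, a₃) = (-2, 1, 3).

y = -2u + v + 3w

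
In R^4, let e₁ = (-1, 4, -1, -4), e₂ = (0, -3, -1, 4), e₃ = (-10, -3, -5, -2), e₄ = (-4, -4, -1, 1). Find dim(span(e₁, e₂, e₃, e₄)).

Apply Gaussian elimination to the matrix whose rows are e₁, e₂, e₃, e₄.
The echelon form has 3 nonzero rows, so the rank is 3.

dim = 3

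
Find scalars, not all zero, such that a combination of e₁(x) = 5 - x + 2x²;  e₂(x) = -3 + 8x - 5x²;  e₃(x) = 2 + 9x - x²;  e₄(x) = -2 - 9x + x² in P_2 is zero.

Take coordinates with respect to {1, x, x²}.
Write the vectors as columns of a matrix and find a nonzero vector in its null space.
The free variable yields coefficients (0, 0, 1, 1) (any nonzero multiple also works).

e₃ + e₄ = 0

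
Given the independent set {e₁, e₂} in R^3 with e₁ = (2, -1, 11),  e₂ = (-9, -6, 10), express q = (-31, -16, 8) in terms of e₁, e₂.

q = -2e₁ + 3e₂

Set up the augmented matrix [e₁ | e₂ | q] and row-reduce.
The system has the unique solution (a₁, a₂) = (-2, 3).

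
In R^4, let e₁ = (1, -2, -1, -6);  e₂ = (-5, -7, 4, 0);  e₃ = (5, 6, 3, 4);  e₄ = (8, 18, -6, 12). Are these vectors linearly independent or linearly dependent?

Place the vectors as rows of a 4×4 matrix and reduce to echelon form.
The reduction yields 3 nonzero rows, so the rank is 3.
Since rank 3 < 4, the set is linearly dependent.
Indeed 2e₁ + 2e₂ + e₄ = 0.

linearly dependent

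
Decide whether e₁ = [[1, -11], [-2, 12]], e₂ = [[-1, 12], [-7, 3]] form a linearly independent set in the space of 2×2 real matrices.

Take coordinates with respect to the standard basis {E₁₁, E₁₂, E₂₁, E₂₂}.
Place the vectors as rows of a 2×4 matrix and reduce to echelon form.
The reduction yields 2 nonzero rows, so the rank is 2.
Since rank = 2 (the number of vectors), the set is linearly independent.

linearly independent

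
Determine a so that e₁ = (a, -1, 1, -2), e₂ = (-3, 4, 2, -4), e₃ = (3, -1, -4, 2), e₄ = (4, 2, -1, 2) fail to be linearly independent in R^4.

Place the vectors as rows of a 4×4 matrix; dependence ⇔ determinant zero.
The determinant works out to -48*a - 162.
Setting this to zero gives a = -27/8.

a = -27/8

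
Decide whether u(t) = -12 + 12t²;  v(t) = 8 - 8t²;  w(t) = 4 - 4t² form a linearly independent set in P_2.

Take coordinates with respect to the standard basis {1, t, t²}.
Form the 3×3 matrix with these as columns; its determinant is 0.
A zero determinant means the columns are linearly dependent.

linearly dependent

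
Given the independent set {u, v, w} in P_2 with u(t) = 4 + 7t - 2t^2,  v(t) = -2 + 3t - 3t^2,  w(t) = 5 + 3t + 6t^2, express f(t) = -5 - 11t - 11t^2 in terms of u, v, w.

f = u - 3v - 3w

Identify each element with its coordinate vector in ℝ³ via {1, t, t^2}.
Set up the augmented matrix [u | v | w | f] and row-reduce.
Row-reducing the augmented matrix gives the unique coefficients (c₁, c₂, c₃) = (1, -3, -3).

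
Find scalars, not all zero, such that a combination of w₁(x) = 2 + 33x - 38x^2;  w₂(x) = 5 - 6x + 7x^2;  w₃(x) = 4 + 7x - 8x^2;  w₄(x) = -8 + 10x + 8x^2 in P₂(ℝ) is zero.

Pass to coordinate vectors relative to the basis {1, x, x^2}.
Write the vectors as columns of a matrix and find a nonzero vector in its null space.
The free variable yields coefficients (1, 2, -3, 0) (any nonzero multiple also works).

w₁ + 2w₂ - 3w₃ = 0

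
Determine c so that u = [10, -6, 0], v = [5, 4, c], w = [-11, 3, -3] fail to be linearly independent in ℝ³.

c = 35/6

Dependence holds iff the 3×3 matrix [u v w] is singular.
Cofactor expansion gives det = 36*c - 210.
Solving 36*c - 210 = 0 yields c = 35/6.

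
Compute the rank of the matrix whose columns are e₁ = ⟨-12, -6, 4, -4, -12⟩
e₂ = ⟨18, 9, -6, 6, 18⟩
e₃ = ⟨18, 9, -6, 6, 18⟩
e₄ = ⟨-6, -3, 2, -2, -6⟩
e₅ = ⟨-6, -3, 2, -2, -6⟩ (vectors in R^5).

Row-reduce the 5×5 matrix with these as rows.
Exactly 1 pivot survives; hence the rank is 1.

1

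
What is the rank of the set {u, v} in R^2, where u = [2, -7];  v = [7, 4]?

Put the 2×2 matrix [u|v] into echelon form.
The echelon form has 2 nonzero rows, so the rank is 2.

rank 2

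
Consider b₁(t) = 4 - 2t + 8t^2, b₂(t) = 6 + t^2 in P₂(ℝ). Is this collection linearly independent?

Take coordinates with respect to the standard basis {1, t, t^2}.
Place the vectors as rows of a 2×3 matrix and reduce to echelon form.
The reduction yields 2 nonzero rows, so the rank is 2.
Since rank = 2 (the number of vectors), the set is linearly independent.

linearly independent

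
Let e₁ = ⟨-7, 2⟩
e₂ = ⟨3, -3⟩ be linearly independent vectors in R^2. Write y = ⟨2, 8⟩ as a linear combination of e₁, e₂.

y = -2e₁ - 4e₂

Since e₁, e₂ are independent, the coefficients expressing y are uniquely determined by a linear system.
Row-reducing the augmented matrix gives the unique coefficients (a₁, a₂) = (-2, -4).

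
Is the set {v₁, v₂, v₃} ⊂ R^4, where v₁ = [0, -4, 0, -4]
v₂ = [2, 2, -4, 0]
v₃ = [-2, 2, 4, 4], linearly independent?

linearly dependent

Place the vectors as rows of a 3×4 matrix and reduce to echelon form.
The reduction yields 2 nonzero rows, so the rank is 2.
Since rank 2 < 3, the set is linearly dependent.
Indeed v₁ + v₂ + v₃ = 0.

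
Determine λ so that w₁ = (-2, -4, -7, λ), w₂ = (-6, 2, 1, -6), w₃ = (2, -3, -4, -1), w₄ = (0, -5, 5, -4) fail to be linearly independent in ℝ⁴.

Dependence holds iff the 4×4 matrix [w₁ w₂ w₃ w₄] is singular.
Cofactor expansion gives det = -180*λ - 1440.
Solving -180*λ - 1440 = 0 yields λ = -8.

λ = -8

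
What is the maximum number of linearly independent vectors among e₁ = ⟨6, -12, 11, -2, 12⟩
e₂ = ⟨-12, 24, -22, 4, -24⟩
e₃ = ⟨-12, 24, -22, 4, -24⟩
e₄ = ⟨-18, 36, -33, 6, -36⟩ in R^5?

1

Row-reduce the 4×5 matrix with these as rows.
Exactly 1 pivot survives; hence the rank is 1.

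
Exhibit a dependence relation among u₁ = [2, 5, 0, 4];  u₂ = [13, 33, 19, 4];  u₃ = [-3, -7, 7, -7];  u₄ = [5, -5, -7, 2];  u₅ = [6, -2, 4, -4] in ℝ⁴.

Set up α₁u₁ + … + α₅u₅ = 0 and solve the homogeneous system.
One solution (up to scaling) is (2, -1, -2, -3, 3).

2u₁ - u₂ - 2u₃ - 3u₄ + 3u₅ = 0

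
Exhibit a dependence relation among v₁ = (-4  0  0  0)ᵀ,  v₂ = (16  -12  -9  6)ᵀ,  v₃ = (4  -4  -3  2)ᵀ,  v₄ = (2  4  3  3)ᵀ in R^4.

v₁ + v₂ - 3v₃ = 0

Row-reduce the matrix with v₁, v₂, v₃, v₄ as columns; the null space gives the coefficients.
One solution (up to scaling) is (1, 1, -3, 0).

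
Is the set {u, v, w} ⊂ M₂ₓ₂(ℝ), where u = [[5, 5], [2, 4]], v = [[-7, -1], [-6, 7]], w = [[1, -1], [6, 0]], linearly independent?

Write each element as a coordinate vector in ℝ⁴ using {E₁₁, E₁₂, E₂₁, E₂₂}.
Row-reduce the matrix whose columns are u, v, w.
The reduction yields 3 nonzero rows, so the rank is 3.
Since rank = 3 (the number of vectors), the set is linearly independent.

linearly independent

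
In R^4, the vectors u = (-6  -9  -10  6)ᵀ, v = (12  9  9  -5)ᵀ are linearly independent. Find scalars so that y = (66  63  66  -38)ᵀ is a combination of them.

Set up the augmented matrix [u | v | y] and row-reduce.
Row-reducing the augmented matrix gives the unique coefficients (c₁, c₂) = (-3, 4).

y = -3u + 4v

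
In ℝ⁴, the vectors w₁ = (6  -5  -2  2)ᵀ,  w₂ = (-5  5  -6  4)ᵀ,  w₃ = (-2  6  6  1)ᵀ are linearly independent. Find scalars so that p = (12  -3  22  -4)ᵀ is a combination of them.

p = w₁ - 2w₂ + 2w₃

Set up the augmented matrix [w₁ | w₂ | w₃ | p] and row-reduce.
Back-substitution yields (c₁, c₂, c₃) = (1, -2, 2).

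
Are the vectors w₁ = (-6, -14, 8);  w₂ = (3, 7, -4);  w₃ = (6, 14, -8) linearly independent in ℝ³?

linearly dependent

Row-reduce the matrix whose columns are w₁, w₂, w₃.
The reduction yields 1 nonzero row, so the rank is 1.
Since rank 1 < 3, the set is linearly dependent.
Indeed w₁ + 2w₂ = 0.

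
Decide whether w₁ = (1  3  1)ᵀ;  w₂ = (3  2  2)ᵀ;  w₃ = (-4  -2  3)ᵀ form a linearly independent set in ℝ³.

Place the vectors as rows of a 3×3 matrix and reduce to echelon form.
The reduction yields 3 nonzero rows, so the rank is 3.
Since rank = 3 (the number of vectors), the set is linearly independent.

linearly independent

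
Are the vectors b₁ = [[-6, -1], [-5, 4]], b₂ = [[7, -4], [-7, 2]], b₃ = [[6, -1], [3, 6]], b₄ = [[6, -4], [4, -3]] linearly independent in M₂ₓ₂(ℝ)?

Write each element as a coordinate vector in ℝ⁴ using {E₁₁, E₁₂, E₂₁, E₂₂}.
The matrix [b₁|b₂|b₃|b₄] has determinant -3128.
A nonzero determinant means the columns are linearly independent.

linearly independent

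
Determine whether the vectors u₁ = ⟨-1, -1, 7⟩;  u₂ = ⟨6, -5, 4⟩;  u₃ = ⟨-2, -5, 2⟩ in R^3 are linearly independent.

linearly independent

Form the 3×3 matrix with these as columns; its determinant is -270.
A nonzero determinant means the columns are linearly independent.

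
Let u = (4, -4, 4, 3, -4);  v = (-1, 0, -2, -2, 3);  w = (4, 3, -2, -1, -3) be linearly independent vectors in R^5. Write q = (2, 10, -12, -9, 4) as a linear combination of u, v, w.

Solve the system with u, v, w as columns and q as the right-hand side.
Back-substitution yields (c₁, c₂, c₃) = (-1, 2, 2).

q = -u + 2v + 2w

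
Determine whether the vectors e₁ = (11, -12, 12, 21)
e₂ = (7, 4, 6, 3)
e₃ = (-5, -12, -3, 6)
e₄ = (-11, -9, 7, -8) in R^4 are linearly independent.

Row-reduce the matrix whose columns are e₁, e₂, e₃, e₄.
The reduction yields 3 nonzero rows, so the rank is 3.
Since rank 3 < 4, the set is linearly dependent.
Indeed e₁ - 3e₂ - 2e₃ = 0.

linearly dependent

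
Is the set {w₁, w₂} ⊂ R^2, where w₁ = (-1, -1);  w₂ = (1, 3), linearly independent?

linearly independent

Form the 2×2 matrix with these as columns; its determinant is -2.
A nonzero determinant means the columns are linearly independent.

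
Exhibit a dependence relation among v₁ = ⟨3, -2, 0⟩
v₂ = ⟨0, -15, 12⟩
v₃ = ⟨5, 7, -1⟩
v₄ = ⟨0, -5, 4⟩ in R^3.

v₂ - 3v₄ = 0

Write the vectors as columns of a matrix and find a nonzero vector in its null space.
The free variable yields coefficients (0, 1, 0, -3) (any nonzero multiple also works).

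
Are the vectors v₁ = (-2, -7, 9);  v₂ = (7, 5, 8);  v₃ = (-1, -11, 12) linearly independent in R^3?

Row-reduce the matrix whose columns are v₁, v₂, v₃.
The reduction yields 3 nonzero rows, so the rank is 3.
Since rank = 3 (the number of vectors), the set is linearly independent.

linearly independent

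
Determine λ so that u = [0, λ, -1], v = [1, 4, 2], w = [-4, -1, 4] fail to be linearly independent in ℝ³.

λ = -5/4

The set is linearly dependent precisely when det[u; v; w] = 0.
Expanding, det = -12*λ - 15.
Solving -12*λ - 15 = 0 yields λ = -5/4.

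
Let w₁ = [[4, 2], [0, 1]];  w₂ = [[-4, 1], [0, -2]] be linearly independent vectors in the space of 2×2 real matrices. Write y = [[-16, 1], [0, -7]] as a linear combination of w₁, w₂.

Work in coordinates with respect to the standard basis {E₁₁, E₁₂, E₂₁, E₂₂}.
Write y = c₁w₁ + c₂w₂ and equate components.
Row-reducing the augmented matrix gives the unique coefficients (c₁, c₂) = (-1, 3).

y = -w₁ + 3w₂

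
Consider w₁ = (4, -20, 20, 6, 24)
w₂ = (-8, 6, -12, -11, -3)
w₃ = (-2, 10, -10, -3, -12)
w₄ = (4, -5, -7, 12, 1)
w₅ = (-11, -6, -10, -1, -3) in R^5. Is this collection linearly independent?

One vector is a scalar multiple of another, so the set is dependent.

linearly dependent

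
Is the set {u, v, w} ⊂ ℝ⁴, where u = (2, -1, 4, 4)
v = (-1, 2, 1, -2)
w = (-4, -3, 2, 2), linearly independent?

linearly independent

Row-reduce the matrix whose columns are u, v, w.
The reduction yields 3 nonzero rows, so the rank is 3.
Since rank = 3 (the number of vectors), the set is linearly independent.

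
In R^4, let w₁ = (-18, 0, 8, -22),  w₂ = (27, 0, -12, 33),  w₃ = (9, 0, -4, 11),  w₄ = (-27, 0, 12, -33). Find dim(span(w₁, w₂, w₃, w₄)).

Row-reduce the 4×4 matrix with these as rows.
There is 1 pivot column, so rank = 1.

1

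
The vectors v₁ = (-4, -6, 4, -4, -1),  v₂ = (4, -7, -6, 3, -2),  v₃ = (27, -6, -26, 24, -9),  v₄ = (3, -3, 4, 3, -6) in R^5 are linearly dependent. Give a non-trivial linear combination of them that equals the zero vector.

3v₁ - 3v₂ + v₃ - v₄ = 0

Row-reduce the matrix with v₁, v₂, v₃, v₄ as columns; the null space gives the coefficients.
The free variable yields coefficients (3, -3, 1, -1) (any nonzero multiple also works).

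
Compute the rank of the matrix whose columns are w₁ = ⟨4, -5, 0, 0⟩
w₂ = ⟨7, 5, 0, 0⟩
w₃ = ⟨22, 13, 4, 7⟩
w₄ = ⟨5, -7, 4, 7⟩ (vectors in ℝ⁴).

Form the matrix with w₁, w₂, w₃, w₄ as columns and reduce.
There are 3 pivot columns, so rank = 3.

rank 3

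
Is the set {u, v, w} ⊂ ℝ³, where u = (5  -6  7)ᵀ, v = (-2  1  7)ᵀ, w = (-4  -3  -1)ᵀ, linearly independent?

The matrix [u|v|w] has determinant 350.
A nonzero determinant means the columns are linearly independent.

linearly independent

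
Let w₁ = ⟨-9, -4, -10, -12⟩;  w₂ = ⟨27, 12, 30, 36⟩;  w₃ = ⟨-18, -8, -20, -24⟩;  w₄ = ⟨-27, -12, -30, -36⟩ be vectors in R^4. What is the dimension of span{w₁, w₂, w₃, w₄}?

Put the 4×4 matrix [w₁|w₂|w₃|w₄] into echelon form.
Reduction leaves 1 leading entry, giving rank 1.

dim = 1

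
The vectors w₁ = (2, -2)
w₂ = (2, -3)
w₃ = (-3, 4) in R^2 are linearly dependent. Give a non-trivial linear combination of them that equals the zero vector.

w₁ + 2w₂ + 2w₃ = 0

Row-reduce the matrix with w₁, w₂, w₃ as columns; the null space gives the coefficients.
One solution (up to scaling) is (1, 2, 2).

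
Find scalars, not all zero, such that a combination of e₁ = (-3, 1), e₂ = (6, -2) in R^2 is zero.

Row-reduce the matrix with e₁, e₂ as columns; the null space gives the coefficients.
The free variable yields coefficients (2, 1) (any nonzero multiple also works).

2e₁ + e₂ = 0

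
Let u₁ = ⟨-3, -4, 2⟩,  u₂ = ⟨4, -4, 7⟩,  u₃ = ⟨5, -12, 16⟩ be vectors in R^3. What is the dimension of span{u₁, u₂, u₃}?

Row-reduce the 3×3 matrix with these as rows.
Exactly 2 pivots survive; hence the rank is 2.

2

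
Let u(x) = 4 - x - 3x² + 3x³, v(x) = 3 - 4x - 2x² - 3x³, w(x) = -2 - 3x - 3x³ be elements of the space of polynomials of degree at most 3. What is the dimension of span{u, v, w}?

dim = 3

Pass to coordinate vectors with respect to the basis {1, x, …, x³}.
Row-reduce the 3×4 matrix with these as rows.
There are 3 pivot columns, so rank = 3.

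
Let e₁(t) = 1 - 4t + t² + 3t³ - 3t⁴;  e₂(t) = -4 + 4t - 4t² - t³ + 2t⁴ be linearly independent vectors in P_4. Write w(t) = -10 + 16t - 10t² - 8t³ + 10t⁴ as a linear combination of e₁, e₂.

w = -2e₁ + 2e₂

Identify each element with its coordinate vector in ℝ⁵ via {1, t, …, t⁴}.
Since e₁, e₂ are independent, the coefficients expressing w are uniquely determined by a linear system.
Back-substitution yields (c₁, c₂) = (-2, 2).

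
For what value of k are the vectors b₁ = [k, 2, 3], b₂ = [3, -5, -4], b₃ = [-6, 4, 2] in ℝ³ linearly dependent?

k = 3

Place the vectors as rows of a 3×3 matrix; dependence ⇔ determinant zero.
Cofactor expansion gives det = 6*k - 18.
Solving 6*k - 18 = 0 yields k = 3.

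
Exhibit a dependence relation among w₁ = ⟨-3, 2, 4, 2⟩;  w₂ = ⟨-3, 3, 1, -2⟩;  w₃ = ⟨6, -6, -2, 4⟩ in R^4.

2w₂ + w₃ = 0

Row-reduce the matrix with w₁, w₂, w₃ as columns; the null space gives the coefficients.
The free variable yields coefficients (0, 2, 1) (any nonzero multiple also works).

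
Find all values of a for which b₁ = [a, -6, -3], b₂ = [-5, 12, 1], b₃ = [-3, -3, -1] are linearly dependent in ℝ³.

a = -35/3

The vectors are dependent exactly when the determinant of the matrix with rows b₁, b₂, b₃ vanishes.
Expanding, det = -9*a - 105.
Setting this to zero gives a = -35/3.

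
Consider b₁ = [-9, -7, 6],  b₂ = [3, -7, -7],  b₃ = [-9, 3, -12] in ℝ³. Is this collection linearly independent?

The matrix [b₁|b₂|b₃] has determinant -1962.
A nonzero determinant means the columns are linearly independent.

linearly independent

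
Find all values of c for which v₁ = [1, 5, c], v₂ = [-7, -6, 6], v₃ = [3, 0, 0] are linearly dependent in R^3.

c = -5

Dependence holds iff the 3×3 matrix [v₁ v₂ v₃] is singular.
Expanding, det = 18*c + 90.
Solving 18*c + 90 = 0 yields c = -5.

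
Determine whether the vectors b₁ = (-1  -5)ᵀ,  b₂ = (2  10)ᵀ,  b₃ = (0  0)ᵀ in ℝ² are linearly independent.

There are 3 vectors in a 2-dimensional space, so they cannot be linearly independent.

linearly dependent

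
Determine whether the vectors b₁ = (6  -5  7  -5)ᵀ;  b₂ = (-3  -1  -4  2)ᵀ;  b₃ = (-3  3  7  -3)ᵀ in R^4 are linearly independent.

linearly independent

Place the vectors as rows of a 3×4 matrix and reduce to echelon form.
The reduction yields 3 nonzero rows, so the rank is 3.
Since rank = 3 (the number of vectors), the set is linearly independent.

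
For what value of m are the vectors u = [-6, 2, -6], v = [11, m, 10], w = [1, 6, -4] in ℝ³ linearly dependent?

m = -12/5

The vectors are dependent exactly when the determinant of the matrix with rows u, v, w vanishes.
The determinant works out to 30*m + 72.
Solving 30*m + 72 = 0 yields m = -12/5.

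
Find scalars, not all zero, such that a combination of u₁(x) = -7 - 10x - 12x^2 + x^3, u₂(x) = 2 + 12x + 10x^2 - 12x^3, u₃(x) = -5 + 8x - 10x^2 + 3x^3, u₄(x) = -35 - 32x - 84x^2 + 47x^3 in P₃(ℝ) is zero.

2u₁ - 3u₂ + 3u₃ - u₄ = 0

Take coordinates with respect to {1, x, …, x^3}.
Write the vectors as columns of a matrix and find a nonzero vector in its null space.
A generator of the null space is (2, -3, 3, -1).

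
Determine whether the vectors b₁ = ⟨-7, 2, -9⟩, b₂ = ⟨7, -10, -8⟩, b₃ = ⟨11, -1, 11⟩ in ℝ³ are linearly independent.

Form the 3×3 matrix with these as columns; its determinant is -431.
A nonzero determinant means the columns are linearly independent.

linearly independent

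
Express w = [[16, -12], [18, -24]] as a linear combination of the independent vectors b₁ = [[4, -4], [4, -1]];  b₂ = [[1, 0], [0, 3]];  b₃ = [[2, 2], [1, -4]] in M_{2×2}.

w = 4b₁ - 4b₂ + 2b₃

Take coordinate vectors relative to {E₁₁, E₁₂, E₂₁, E₂₂}.
Since b₁, b₂, b₃ are independent, the coefficients expressing w are uniquely determined by a linear system.
The system has the unique solution (c₁, c₂, c₃) = (4, -4, 2).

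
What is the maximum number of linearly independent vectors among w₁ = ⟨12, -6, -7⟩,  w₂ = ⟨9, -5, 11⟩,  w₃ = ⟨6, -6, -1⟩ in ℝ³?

Row-reduce the 3×3 matrix with these as rows.
There are 3 pivot columns, so rank = 3.

3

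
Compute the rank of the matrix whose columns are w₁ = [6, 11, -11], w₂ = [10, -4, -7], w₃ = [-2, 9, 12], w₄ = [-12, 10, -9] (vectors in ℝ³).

Put the 3×4 matrix [w₁|w₂|w₃|w₄] into echelon form.
Exactly 3 pivots survive; hence the rank is 3.
(With 4 elements in a 3-dimensional space the rank is at most 3.)

rank 3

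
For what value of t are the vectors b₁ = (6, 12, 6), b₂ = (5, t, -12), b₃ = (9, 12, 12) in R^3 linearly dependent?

t = 44

The set is linearly dependent precisely when det[b₁; b₂; b₃] = 0.
The determinant works out to 18*t - 792.
This vanishes exactly when t = 44.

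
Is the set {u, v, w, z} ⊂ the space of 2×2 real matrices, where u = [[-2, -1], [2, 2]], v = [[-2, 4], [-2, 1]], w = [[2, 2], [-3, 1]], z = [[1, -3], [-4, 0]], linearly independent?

linearly independent

Write each element as a coordinate vector in ℝ⁴ using {E₁₁, E₁₂, E₂₁, E₂₂}.
Place the vectors as rows of a 4×4 matrix and reduce to echelon form.
The reduction yields 4 nonzero rows, so the rank is 4.
Since rank = 4 (the number of vectors), the set is linearly independent.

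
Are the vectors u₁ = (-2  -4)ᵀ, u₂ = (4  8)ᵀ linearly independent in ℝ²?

Form the 2×2 matrix with these as columns; its determinant is 0.
A zero determinant means the columns are linearly dependent.
Indeed 2u₁ + u₂ = 0.

linearly dependent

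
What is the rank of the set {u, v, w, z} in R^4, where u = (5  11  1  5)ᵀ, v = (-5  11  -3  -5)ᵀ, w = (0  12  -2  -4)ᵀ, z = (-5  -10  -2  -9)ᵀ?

Put the 4×4 matrix [u|v|w|z] into echelon form.
The echelon form has 3 nonzero rows, so the rank is 3.

3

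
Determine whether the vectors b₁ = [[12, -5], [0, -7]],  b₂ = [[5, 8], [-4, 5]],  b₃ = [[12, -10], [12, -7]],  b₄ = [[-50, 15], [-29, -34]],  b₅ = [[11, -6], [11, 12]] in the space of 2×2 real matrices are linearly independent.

Take coordinates with respect to the standard basis {E₁₁, E₁₂, E₂₁, E₂₂}.
There are 5 vectors in a 4-dimensional space, so they cannot be linearly independent.

linearly dependent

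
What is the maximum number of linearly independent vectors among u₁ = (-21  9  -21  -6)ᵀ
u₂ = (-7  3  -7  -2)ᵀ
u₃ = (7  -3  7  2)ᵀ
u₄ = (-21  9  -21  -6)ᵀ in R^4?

1

Row-reduce the 4×4 matrix with these as rows.
Reduction leaves 1 leading entry, giving rank 1.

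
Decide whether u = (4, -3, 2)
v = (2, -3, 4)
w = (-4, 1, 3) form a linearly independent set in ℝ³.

linearly independent

Form the 3×3 matrix with these as columns; its determinant is -6.
A nonzero determinant means the columns are linearly independent.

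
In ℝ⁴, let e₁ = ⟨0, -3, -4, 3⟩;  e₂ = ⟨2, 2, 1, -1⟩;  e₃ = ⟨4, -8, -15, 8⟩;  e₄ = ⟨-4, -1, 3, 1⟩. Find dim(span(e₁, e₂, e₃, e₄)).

Apply Gaussian elimination to the matrix whose rows are e₁, e₂, e₃, e₄.
The echelon form has 3 nonzero rows, so the rank is 3.

3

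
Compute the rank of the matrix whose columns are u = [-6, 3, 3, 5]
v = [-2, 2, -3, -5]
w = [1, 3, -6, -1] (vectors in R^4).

3

Form the matrix with u, v, w as columns and reduce.
Exactly 3 pivots survive; hence the rank is 3.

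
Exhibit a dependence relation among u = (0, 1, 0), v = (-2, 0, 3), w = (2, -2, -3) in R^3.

Set up α₁u + … + α₃w = 0 and solve the homogeneous system.
A generator of the null space is (2, 1, 1).

2u + v + w = 0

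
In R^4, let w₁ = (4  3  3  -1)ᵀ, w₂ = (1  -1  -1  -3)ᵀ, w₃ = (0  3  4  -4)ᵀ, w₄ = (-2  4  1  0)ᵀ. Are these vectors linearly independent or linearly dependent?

Form the 4×4 matrix with these as columns; its determinant is 247.
A nonzero determinant means the columns are linearly independent.

linearly independent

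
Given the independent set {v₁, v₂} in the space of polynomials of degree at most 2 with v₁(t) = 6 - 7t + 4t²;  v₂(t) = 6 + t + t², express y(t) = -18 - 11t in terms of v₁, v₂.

Take coordinate vectors relative to {1, t, t²}.
Since v₁, v₂ are independent, the coefficients expressing y are uniquely determined by a linear system.
Back-substitution yields (α₁, α₂) = (1, -4).

y = v₁ - 4v₂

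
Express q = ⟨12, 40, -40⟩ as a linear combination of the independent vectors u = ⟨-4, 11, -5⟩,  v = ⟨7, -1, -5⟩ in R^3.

Set up the augmented matrix [u | v | q] and row-reduce.
Back-substitution yields (a₁, a₂) = (4, 4).

q = 4u + 4v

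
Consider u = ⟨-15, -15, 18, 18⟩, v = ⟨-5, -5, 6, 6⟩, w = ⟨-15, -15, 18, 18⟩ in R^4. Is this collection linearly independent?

One vector is a scalar multiple of another, so the set is dependent.

linearly dependent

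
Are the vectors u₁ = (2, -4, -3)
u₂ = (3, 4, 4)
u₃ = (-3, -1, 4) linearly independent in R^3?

Place the vectors as rows of a 3×3 matrix and reduce to echelon form.
The reduction yields 3 nonzero rows, so the rank is 3.
Since rank = 3 (the number of vectors), the set is linearly independent.

linearly independent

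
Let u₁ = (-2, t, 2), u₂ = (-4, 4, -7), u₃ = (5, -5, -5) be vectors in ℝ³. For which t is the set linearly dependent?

t = 2

Dependence holds iff the 3×3 matrix [u₁ u₂ u₃] is singular.
The determinant works out to 110 - 55*t.
Setting this to zero gives t = 2.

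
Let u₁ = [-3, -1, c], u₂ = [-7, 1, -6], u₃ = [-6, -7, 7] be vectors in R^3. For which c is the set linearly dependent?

c = -4/11

Dependence holds iff the 3×3 matrix [u₁ u₂ u₃] is singular.
Expanding, det = 55*c + 20.
This vanishes exactly when c = -4/11.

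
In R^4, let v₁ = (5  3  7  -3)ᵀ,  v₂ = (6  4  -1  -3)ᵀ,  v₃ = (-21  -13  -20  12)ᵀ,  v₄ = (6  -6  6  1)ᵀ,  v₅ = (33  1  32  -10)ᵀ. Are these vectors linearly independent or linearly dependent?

There are 5 vectors in a 4-dimensional space, so they cannot be linearly independent.

linearly dependent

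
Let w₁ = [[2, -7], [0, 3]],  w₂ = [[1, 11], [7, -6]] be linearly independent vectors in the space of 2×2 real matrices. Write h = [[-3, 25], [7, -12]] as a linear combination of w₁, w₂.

Identify each element with its coordinate vector in ℝ⁴ via {E₁₁, E₁₂, E₂₁, E₂₂}.
Set up the augmented matrix [w₁ | w₂ | h] and row-reduce.
Row-reducing the augmented matrix gives the unique coefficients (a₁, a₂) = (-2, 1).

h = -2w₁ + w₂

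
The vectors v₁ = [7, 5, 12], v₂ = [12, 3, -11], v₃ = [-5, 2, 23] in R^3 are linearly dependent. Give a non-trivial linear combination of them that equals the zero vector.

Set up α₁v₁ + … + α₃v₃ = 0 and solve the homogeneous system.
One solution (up to scaling) is (1, -1, -1).

v₁ - v₂ - v₃ = 0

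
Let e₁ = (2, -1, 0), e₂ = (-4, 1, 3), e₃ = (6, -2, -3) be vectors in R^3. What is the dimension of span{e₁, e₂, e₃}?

Form the matrix with e₁, e₂, e₃ as columns and reduce.
There are 2 pivot columns, so rank = 2.

dim = 2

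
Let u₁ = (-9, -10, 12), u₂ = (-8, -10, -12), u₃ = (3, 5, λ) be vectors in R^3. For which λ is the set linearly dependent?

Place the vectors as rows of a 3×3 matrix; dependence ⇔ determinant zero.
Cofactor expansion gives det = 10*λ - 300.
This vanishes exactly when λ = 30.

λ = 30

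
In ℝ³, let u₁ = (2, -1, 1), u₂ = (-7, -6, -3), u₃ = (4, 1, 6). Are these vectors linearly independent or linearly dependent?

linearly independent

Place the vectors as rows of a 3×3 matrix and reduce to echelon form.
The reduction yields 3 nonzero rows, so the rank is 3.
Since rank = 3 (the number of vectors), the set is linearly independent.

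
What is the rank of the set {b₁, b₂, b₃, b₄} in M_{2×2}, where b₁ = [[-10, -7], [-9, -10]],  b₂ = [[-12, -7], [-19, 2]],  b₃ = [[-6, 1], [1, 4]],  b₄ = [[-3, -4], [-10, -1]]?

3

Pass to coordinate vectors with respect to the basis {E₁₁, E₁₂, E₂₁, E₂₂}.
Apply Gaussian elimination to the matrix whose rows are b₁, b₂, b₃, b₄.
Reduction leaves 3 leading entries, giving rank 3.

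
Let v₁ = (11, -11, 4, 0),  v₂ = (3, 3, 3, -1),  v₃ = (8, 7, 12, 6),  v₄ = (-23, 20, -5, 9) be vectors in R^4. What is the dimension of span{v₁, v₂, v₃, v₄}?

dim = 3

Row-reduce the 4×4 matrix with these as rows.
The echelon form has 3 nonzero rows, so the rank is 3.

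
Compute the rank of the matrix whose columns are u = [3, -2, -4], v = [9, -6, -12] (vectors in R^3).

1

Apply Gaussian elimination to the matrix whose rows are u, v.
There is 1 pivot column, so rank = 1.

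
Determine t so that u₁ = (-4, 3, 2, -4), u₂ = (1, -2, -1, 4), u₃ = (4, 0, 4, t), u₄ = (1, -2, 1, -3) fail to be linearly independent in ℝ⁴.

t = -20

Place the vectors as rows of a 4×4 matrix; dependence ⇔ determinant zero.
The determinant works out to -10*t - 200.
Setting this to zero gives t = -20.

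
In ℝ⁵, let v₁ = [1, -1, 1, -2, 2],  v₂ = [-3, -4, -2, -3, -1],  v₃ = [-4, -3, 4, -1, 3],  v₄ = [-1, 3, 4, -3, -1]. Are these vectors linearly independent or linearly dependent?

Row-reduce the matrix whose columns are v₁, v₂, v₃, v₄.
The reduction yields 4 nonzero rows, so the rank is 4.
Since rank = 4 (the number of vectors), the set is linearly independent.

linearly independent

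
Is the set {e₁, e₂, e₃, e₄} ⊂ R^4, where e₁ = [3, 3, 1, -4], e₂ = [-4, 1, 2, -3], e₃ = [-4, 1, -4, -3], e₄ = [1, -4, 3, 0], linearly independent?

linearly independent

The matrix [e₁|e₂|e₃|e₄] has determinant 630.
A nonzero determinant means the columns are linearly independent.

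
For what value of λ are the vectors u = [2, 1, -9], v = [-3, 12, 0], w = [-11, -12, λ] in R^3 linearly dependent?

Dependence holds iff the 3×3 matrix [u v w] is singular.
Expanding, det = 27*λ - 1512.
Solving 27*λ - 1512 = 0 yields λ = 56.

λ = 56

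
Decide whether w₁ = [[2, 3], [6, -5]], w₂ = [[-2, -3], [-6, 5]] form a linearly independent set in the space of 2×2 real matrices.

Take coordinates with respect to the standard basis {E₁₁, E₁₂, E₂₁, E₂₂}.
Row-reduce the matrix whose columns are w₁, w₂.
The reduction yields 1 nonzero row, so the rank is 1.
Since rank 1 < 2, the set is linearly dependent.

linearly dependent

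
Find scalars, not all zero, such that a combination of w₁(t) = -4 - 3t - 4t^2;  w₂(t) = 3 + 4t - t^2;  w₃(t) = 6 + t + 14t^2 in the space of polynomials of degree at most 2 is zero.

3w₁ + 2w₂ + w₃ = 0

Take coordinates with respect to {1, t, t^2}.
Solve the homogeneous system with w₁, w₂, w₃ as columns by row-reducing the coefficient matrix.
A generator of the null space is (3, 2, 1).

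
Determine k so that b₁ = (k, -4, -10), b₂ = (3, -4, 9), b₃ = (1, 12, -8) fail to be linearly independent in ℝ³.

Dependence holds iff the 3×3 matrix [b₁ b₂ b₃] is singular.
The determinant works out to -76*k - 532.
This vanishes exactly when k = -7.

k = -7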